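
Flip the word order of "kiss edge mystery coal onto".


Original: "kiss edge mystery coal onto"
Words (1..n): kiss | edge | mystery | coal | onto
Reversed (n..1): onto | coal | mystery | edge | kiss
Result = "onto coal mystery edge kiss"


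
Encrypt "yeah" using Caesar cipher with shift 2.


Word: "yeah"
Shift: 2
Each letter → (letter + shift) mod 26:
  'y' (24) + 2 = 0 → 'a'
  'e' (4) + 2 = 6 → 'g'
  'a' (0) + 2 = 2 → 'c'
  'h' (7) + 2 = 9 → 'j'
Result = "agcj"


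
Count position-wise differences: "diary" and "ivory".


Comparing character by character (same length = 5):
  Pos 0: 'd' vs 'i' !=
  Pos 1: 'i' vs 'v' !=
  Pos 2: 'a' vs 'o' !=
  Pos 3: 'r' vs 'r' =
  Pos 4: 'y' vs 'y' =
Hamming distance = 3


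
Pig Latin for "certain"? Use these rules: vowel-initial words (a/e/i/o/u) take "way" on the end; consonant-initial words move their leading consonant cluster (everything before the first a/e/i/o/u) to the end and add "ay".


Word: "certain"
Starts with consonant(s) → move to end, add 'ay'
Consonant cluster: "c"
Pig Latin = "ertaincay"


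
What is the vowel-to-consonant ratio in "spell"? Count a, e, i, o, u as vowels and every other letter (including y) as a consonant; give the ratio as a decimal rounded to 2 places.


Word: "spell"
Vowels (a,e,i,o,u): 1
Consonants: 4
Ratio = 1/4
= 0.25


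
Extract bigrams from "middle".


Word: "middle" (length 6)
Number of bigrams = 6 - 2 + 1 = 5
  Position 0: "mi"
  Position 1: "id"
  Position 2: "dd"
  Position 3: "dl"
  Position 4: "le"
Bigrams = "mi", "id", "dd", "dl", "le"


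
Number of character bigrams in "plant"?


Word: "plant" (length 5)
Number of 2-grams = length - 2 + 1 = 5 - 2 + 1
= 4


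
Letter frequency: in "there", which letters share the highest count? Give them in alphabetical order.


Word: "there"
Letter counts:
  'e': 2
  'h': 1
  'r': 1
  't': 1
Maximum count = 2
Most frequent = 'e' (2 times each)


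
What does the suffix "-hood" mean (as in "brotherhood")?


Suffix: -hood
Example: brotherhood = brother + -hood
Meaning = state / condition


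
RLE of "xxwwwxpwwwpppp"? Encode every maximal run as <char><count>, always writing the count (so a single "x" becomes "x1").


String: "xxwwwxpwwwpppp"
Scanning for consecutive runs:
  'x' x 2
  'w' x 3
  'x' x 1
  'p' x 1
  'w' x 3
  'p' x 4
RLE = "x2w3x1p1w3p4"


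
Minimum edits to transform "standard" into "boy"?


Word 1: "standard" (length 8)
Word 2: "boy" (length 3)
One optimal edit sequence (insert/delete/substitute each cost 1):
  1. delete 's'  (+1)
  2. delete 't'  (+1)
  3. delete 'a'  (+1)
  4. delete 'n'  (+1)
  5. delete 'd'  (+1)
  6. substitute 'a' -> 'b'  (+1)
  7. substitute 'r' -> 'o'  (+1)
  8. substitute 'd' -> 'y'  (+1)
Total edit operations: 8
Edit distance = 8


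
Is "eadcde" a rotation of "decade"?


Word: "decade", Candidate: "eadcde"
Method: check if candidate is substring of word+word
"decadedecade" contains "eadcde"? No
Is rotation = No


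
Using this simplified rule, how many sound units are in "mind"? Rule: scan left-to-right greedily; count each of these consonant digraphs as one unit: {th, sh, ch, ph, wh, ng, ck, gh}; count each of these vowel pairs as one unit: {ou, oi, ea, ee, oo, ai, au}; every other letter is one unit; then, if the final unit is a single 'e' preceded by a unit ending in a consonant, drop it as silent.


Word: "mind" (4 letters)
Left-to-right scan:
  1. 'm' (letter)
  2. 'i' (letter)
  3. 'n' (letter)
  4. 'd' (letter)
Units from scan: 4
Sound units = 4 units


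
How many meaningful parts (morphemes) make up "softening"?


Word: "softening"
Morphemes: soft + -en + -ing
Each morpheme carries meaning
= 3 morphemes


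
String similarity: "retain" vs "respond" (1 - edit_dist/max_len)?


Word 1: "retain" (length 6)
Word 2: "respond" (length 7)
One optimal edit sequence:
  1. keep 'r'
  2. keep 'e'
  3. substitute 't' -> 's'  (+1)
  4. substitute 'a' -> 'p'  (+1)
  5. substitute 'i' -> 'o'  (+1)
  6. keep 'n'
  7. insert 'd'  (+1)
Edit distance = 4
Max length = max(6, 7) = 7
Similarity = 1 - 4/7
= 0.4286


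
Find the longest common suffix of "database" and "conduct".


Word 1: "database"
Word 2: "conduct"
Comparing from end:
  Pos -1: 'e' != 't' (stop)
LCS = "" (length 0)


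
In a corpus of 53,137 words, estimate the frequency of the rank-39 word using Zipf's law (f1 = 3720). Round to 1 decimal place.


Zipf's law: f(r) = f(1) / r
f(1) = 3720
f(39) = 3720 / 39
= 95.4 occurrences


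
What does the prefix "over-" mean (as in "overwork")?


Prefix: over-
Example: overwork (over- + work)
Meaning = excessive


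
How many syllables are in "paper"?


Word: "paper"
Syllable breakdown: pa / per
Counting: 2 parts
= 2 syllables


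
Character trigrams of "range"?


Word: "range" (length 5)
Number of trigrams = 5 - 3 + 1 = 3
  Position 0: "ran"
  Position 1: "ang"
  Position 2: "nge"
Trigrams = "ran", "ang", "nge"


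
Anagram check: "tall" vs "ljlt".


Word 1: "tall" → sorted: allt
Word 2: "ljlt" → sorted: jllt
Same letters? allt != jllt
Anagram = No


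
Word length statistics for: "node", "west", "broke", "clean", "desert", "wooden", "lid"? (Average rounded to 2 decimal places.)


Lengths: "node"=4, "west"=4, "broke"=5, "clean"=5, "desert"=6, "wooden"=6, "lid"=3
Sum = 33, Count = 7
Average = 33/7 = 4.71
= avg=4.71, min=3, max=6


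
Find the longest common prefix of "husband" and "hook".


Word 1: "husband"
Word 2: "hook"
Comparing from start:
  Pos 0: 'h' == 'h'
  Pos 1: 'u' != 'o' (stop)
LCP = "h" (length 1)


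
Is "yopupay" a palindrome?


Word: "yopupay"
Reversed: "yapupoy"
Forward == Backward? yopupay != yapupoy
Palindrome = No


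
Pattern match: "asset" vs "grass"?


Pattern of "asset": [0, 1, 1, 2, 3]
Pattern of "grass": [0, 1, 2, 3, 3]
Patterns do not match
Same pattern = No


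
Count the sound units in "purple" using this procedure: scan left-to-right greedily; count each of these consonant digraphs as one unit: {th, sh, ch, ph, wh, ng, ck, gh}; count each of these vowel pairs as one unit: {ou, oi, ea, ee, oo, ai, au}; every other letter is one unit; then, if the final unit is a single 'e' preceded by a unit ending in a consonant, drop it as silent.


Word: "purple" (6 letters)
Left-to-right scan:
  (1) 'p' (letter)
  (2) 'u' (letter)
  (3) 'r' (letter)
  (4) 'p' (letter)
  (5) 'l' (letter)
  (6) 'e' (letter)
Units from scan: 6
Final unit is 'e' after a consonant -> drop as silent (-1)
Sound units = 5 units


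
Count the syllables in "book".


Word: "book"
Syllable breakdown: book
Counting: 1 part
= 1 syllable


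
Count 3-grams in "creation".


Word: "creation" (length 8)
Number of 3-grams = length - 3 + 1 = 8 - 3 + 1
= 6


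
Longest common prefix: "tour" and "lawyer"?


Word 1: "tour"
Word 2: "lawyer"
Comparing from start:
  Pos 0: 't' != 'l' (stop)
LCP = "" (length 0)


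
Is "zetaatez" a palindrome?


Word: "zetaatez"
Reversed: "zetaatez"
Forward == Backward? zetaatez == zetaatez
Palindrome = Yes


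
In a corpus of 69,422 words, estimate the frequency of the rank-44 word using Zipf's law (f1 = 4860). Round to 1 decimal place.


Zipf's law: f(r) = f(1) / r
f(1) = 4860
f(44) = 4860 / 44
= 110.5 occurrences


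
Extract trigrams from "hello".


Word: "hello" (length 5)
Number of trigrams = 5 - 3 + 1 = 3
  Position 0: "hel"
  Position 1: "ell"
  Position 2: "llo"
Trigrams = "hel", "ell", "llo"


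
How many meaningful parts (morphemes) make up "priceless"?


Word: "priceless"
Morphemes: price | -less
Each morpheme carries meaning
= 2 morphemes


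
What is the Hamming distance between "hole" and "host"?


Comparing character by character (same length = 4):
  Pos 0: 'h' vs 'h' =
  Pos 1: 'o' vs 'o' =
  Pos 2: 'l' vs 's' !=
  Pos 3: 'e' vs 't' !=
Hamming distance = 2


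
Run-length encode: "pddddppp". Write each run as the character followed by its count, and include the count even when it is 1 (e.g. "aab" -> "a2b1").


String: "pddddppp"
Scanning for consecutive runs:
  'p' x 1
  'd' x 4
  'p' x 3
RLE = "p1d4p3"


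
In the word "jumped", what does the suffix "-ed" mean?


Suffix: -ed
Example: jumped = jump + -ed
Meaning = past tense


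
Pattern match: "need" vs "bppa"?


Pattern of "need": [0, 1, 1, 2]
Pattern of "bppa": [0, 1, 1, 2]
Patterns match
Same pattern = Yes


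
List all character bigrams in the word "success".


Word: "success" (length 7)
Number of bigrams = 7 - 2 + 1 = 6
  Position 0: "su"
  Position 1: "uc"
  Position 2: "cc"
  Position 3: "ce"
  Position 4: "es"
  Position 5: "ss"
Bigrams = "su", "uc", "cc", "ce", "es", "ss"


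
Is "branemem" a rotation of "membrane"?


Word: "membrane", Candidate: "branemem"
Method: check if candidate is substring of word+word
"membranemembrane" contains "branemem"? Yes
Is rotation = Yes


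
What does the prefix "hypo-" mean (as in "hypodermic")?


Prefix: hypo-
As in: hypodermic -> hypo- + dermic
Meaning = under / below normal


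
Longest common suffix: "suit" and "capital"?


Word 1: "suit"
Word 2: "capital"
Comparing from end:
  Pos -1: 't' != 'l' (stop)
LCS = "" (length 0)


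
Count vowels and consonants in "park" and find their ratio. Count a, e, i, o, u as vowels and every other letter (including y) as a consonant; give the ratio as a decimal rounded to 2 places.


Word: "park"
Vowels (a,e,i,o,u): 1
Consonants: 3
Ratio = 1/3
= 0.33


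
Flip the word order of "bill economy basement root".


Original: "bill economy basement root"
Words (1..n): bill | economy | basement | root
Reversed (n..1): root | basement | economy | bill
Result = "root basement economy bill"


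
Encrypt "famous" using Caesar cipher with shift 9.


Word: "famous"
Shift: 9
Each letter → (letter + shift) mod 26:
  'f' (5) + 9 = 14 → 'o'
  'a' (0) + 9 = 9 → 'j'
  'm' (12) + 9 = 21 → 'v'
  'o' (14) + 9 = 23 → 'x'
  'u' (20) + 9 = 3 → 'd'
  's' (18) + 9 = 1 → 'b'
Result = "ojvxdb"


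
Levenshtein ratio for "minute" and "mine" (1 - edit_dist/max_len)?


Word 1: "minute" (length 6)
Word 2: "mine" (length 4)
One optimal edit sequence:
  1. keep 'm'
  2. keep 'i'
  3. keep 'n'
  4. delete 'u'  (+1)
  5. delete 't'  (+1)
  6. keep 'e'
Edit distance = 2
Max length = max(6, 4) = 6
Similarity = 1 - 2/6
= 0.6667


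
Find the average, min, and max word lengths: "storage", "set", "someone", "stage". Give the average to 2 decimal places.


Lengths: "storage"=7, "set"=3, "someone"=7, "stage"=5
Sum = 22, Count = 4
Average = 22/4 = 5.50
= avg=5.50, min=3, max=7


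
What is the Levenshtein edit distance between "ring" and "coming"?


Word 1: "ring" (length 4)
Word 2: "coming" (length 6)
One optimal edit sequence (insert/delete/substitute each cost 1):
  1. insert 'c'  (+1)
  2. insert 'o'  (+1)
  3. substitute 'r' -> 'm'  (+1)
  4. keep 'i'
  5. keep 'n'
  6. keep 'g'
Total edit operations: 3
Edit distance = 3


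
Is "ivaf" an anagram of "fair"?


Word 1: "fair" → sorted: afir
Word 2: "ivaf" → sorted: afiv
Same letters? afir != afiv
Anagram = No


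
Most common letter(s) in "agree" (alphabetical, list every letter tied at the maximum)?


Word: "agree"
Letter counts:
  'a': 1
  'e': 2
  'g': 1
  'r': 1
Maximum count = 2
Most frequent = 'e' (2 times each)


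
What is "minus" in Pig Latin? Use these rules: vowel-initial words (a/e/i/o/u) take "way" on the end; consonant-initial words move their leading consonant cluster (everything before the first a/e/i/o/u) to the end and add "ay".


Word: "minus"
Starts with consonant(s) → move to end, add 'ay'
Consonant cluster: "m"
Pig Latin = "inusmay"


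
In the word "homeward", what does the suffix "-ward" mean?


Suffix: -ward
Example: homeward = home + -ward
Meaning = in the direction of


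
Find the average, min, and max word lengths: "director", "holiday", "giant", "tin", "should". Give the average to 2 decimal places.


Lengths: "director"=8, "holiday"=7, "giant"=5, "tin"=3, "should"=6
Sum = 29, Count = 5
Average = 29/5 = 5.80
= avg=5.80, min=3, max=8


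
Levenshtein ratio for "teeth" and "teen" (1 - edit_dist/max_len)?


Word 1: "teeth" (length 5)
Word 2: "teen" (length 4)
One optimal edit sequence:
  1. keep 't'
  2. keep 'e'
  3. keep 'e'
  4. delete 't'  (+1)
  5. substitute 'h' -> 'n'  (+1)
Edit distance = 2
Max length = max(5, 4) = 5
Similarity = 1 - 2/5
= 0.6000


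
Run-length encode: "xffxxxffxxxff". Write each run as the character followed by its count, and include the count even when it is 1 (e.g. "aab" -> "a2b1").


String: "xffxxxffxxxff"
Scanning for consecutive runs:
  'x' x 1
  'f' x 2
  'x' x 3
  'f' x 2
  'x' x 3
  'f' x 2
RLE = "x1f2x3f2x3f2"


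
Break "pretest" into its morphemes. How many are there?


Word: "pretest"
Morphemes: pre- + test
Each morpheme carries meaning
= 2 morphemes


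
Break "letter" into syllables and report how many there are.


Word: "letter"
Syllable breakdown: let · ter
Counting: 2 parts
= 2 syllables


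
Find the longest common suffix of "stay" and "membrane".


Word 1: "stay"
Word 2: "membrane"
Comparing from end:
  Pos -1: 'y' != 'e' (stop)
LCS = "" (length 0)


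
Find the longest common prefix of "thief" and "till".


Word 1: "thief"
Word 2: "till"
Comparing from start:
  Pos 0: 't' == 't'
  Pos 1: 'h' != 'i' (stop)
LCP = "t" (length 1)


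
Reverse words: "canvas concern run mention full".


Original: "canvas concern run mention full"
Words (1..n): canvas | concern | run | mention | full
Reversed (n..1): full | mention | run | concern | canvas
Result = "full mention run concern canvas"


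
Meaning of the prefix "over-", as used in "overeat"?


Prefix: over-
Example: overeat (over- + eat)
Meaning = excessive


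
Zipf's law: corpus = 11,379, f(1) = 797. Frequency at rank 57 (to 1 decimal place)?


Zipf's law: f(r) = f(1) / r
f(1) = 797
f(57) = 797 / 57
= 14.0 occurrences


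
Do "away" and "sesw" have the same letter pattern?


Pattern of "away": [0, 1, 0, 2]
Pattern of "sesw": [0, 1, 0, 2]
Patterns match
Same pattern = Yes


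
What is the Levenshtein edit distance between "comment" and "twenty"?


Word 1: "comment" (length 7)
Word 2: "twenty" (length 6)
One optimal edit sequence (insert/delete/substitute each cost 1):
  1. delete 'c'  (+1)
  2. delete 'o'  (+1)
  3. substitute 'm' -> 't'  (+1)
  4. substitute 'm' -> 'w'  (+1)
  5. keep 'e'
  6. keep 'n'
  7. keep 't'
  8. insert 'y'  (+1)
Total edit operations: 5
Edit distance = 5


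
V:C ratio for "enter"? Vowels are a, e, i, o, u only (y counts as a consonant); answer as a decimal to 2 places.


Word: "enter"
Vowels (a,e,i,o,u): 2
Consonants: 3
Ratio = 2/3
= 0.67


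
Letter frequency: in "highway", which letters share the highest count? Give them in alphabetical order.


Word: "highway"
Letter counts:
  'a': 1
  'g': 1
  'h': 2
  'i': 1
  'w': 1
  'y': 1
Maximum count = 2
Most frequent = 'h' (2 times each)


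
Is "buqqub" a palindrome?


Word: "buqqub"
Reversed: "buqqub"
Forward == Backward? buqqub == buqqub
Palindrome = Yes


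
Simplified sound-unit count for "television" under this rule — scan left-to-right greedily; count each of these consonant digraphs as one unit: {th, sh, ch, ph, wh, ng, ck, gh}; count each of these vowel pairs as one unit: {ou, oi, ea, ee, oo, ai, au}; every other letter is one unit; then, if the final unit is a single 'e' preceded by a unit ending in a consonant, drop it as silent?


Word: "television" (10 letters)
Left-to-right scan:
  (1) 't' (letter)
  (2) 'e' (letter)
  (3) 'l' (letter)
  (4) 'e' (letter)
  (5) 'v' (letter)
  (6) 'i' (letter)
  (7) 's' (letter)
  (8) 'i' (letter)
  (9) 'o' (letter)
  (10) 'n' (letter)
Units from scan: 10
Sound units = 10 units


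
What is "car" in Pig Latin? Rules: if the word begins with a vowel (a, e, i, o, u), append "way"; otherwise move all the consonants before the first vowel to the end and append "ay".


Word: "car"
Starts with consonant(s) → move to end, add 'ay'
Consonant cluster: "c"
Pig Latin = "arcay"


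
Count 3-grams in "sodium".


Word: "sodium" (length 6)
Number of 3-grams = length - 3 + 1 = 6 - 3 + 1
= 4


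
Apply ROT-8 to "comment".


Word: "comment"
Shift: 8
Each letter → (letter + shift) mod 26:
  'c' (2) + 8 = 10 → 'k'
  'o' (14) + 8 = 22 → 'w'
  'm' (12) + 8 = 20 → 'u'
  'm' (12) + 8 = 20 → 'u'
  'e' (4) + 8 = 12 → 'm'
  'n' (13) + 8 = 21 → 'v'
  't' (19) + 8 = 1 → 'b'
Result = "kwuumvb"


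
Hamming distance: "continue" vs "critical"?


Comparing character by character (same length = 8):
  Pos 0: 'c' vs 'c' =
  Pos 1: 'o' vs 'r' !=
  Pos 2: 'n' vs 'i' !=
  Pos 3: 't' vs 't' =
  Pos 4: 'i' vs 'i' =
  Pos 5: 'n' vs 'c' !=
  Pos 6: 'u' vs 'a' !=
  Pos 7: 'e' vs 'l' !=
Hamming distance = 5


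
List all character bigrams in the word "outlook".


Word: "outlook" (length 7)
Number of bigrams = 7 - 2 + 1 = 6
  Position 0: "ou"
  Position 1: "ut"
  Position 2: "tl"
  Position 3: "lo"
  Position 4: "oo"
  Position 5: "ok"
Bigrams = "ou", "ut", "tl", "lo", "oo", "ok"


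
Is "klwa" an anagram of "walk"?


Word 1: "walk" → sorted: aklw
Word 2: "klwa" → sorted: aklw
Same letters? aklw == aklw
Anagram = Yes


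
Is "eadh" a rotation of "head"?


Word: "head", Candidate: "eadh"
Method: check if candidate is substring of word+word
"headhead" contains "eadh"? Yes
Is rotation = Yes


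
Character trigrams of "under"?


Word: "under" (length 5)
Number of trigrams = 5 - 3 + 1 = 3
  Position 0: "und"
  Position 1: "nde"
  Position 2: "der"
Trigrams = "und", "nde", "der"


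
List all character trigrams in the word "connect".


Word: "connect" (length 7)
Number of trigrams = 7 - 3 + 1 = 5
  Position 0: "con"
  Position 1: "onn"
  Position 2: "nne"
  Position 3: "nec"
  Position 4: "ect"
Trigrams = "con", "onn", "nne", "nec", "ect"


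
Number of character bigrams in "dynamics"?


Word: "dynamics" (length 8)
Number of 2-grams = length - 2 + 1 = 8 - 2 + 1
= 7


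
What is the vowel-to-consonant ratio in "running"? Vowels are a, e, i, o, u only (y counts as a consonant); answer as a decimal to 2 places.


Word: "running"
Vowels (a,e,i,o,u): 2
Consonants: 5
Ratio = 2/5
= 0.40


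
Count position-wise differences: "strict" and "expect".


Comparing character by character (same length = 6):
  Pos 0: 's' vs 'e' !=
  Pos 1: 't' vs 'x' !=
  Pos 2: 'r' vs 'p' !=
  Pos 3: 'i' vs 'e' !=
  Pos 4: 'c' vs 'c' =
  Pos 5: 't' vs 't' =
Hamming distance = 4


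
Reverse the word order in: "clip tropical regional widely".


Original: "clip tropical regional widely"
Words (1..n): clip | tropical | regional | widely
Reversed (n..1): widely | regional | tropical | clip
Result = "widely regional tropical clip"


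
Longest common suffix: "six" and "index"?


Word 1: "six"
Word 2: "index"
Comparing from end:
  Pos -1: 'x' == 'x'
  Pos -2: 'i' != 'e' (stop)
LCS = "x" (length 1)


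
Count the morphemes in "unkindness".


Word: "unkindness"
Morphemes: un- / kind / -ness
Each morpheme carries meaning
= 3 morphemes


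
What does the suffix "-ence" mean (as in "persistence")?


Suffix: -ence
As in: persistence -> persist + -ence
Meaning = state of


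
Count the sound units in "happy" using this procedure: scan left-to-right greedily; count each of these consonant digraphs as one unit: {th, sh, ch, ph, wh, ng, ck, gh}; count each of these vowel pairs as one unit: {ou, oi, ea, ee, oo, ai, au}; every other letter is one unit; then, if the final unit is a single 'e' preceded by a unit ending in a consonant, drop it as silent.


Word: "happy" (5 letters)
Left-to-right scan:
  [1] 'h' (letter)
  [2] 'a' (letter)
  [3] 'p' (letter)
  [4] 'p' (letter)
  [5] 'y' (letter)
Units from scan: 5
Sound units = 5 units


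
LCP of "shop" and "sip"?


Word 1: "shop"
Word 2: "sip"
Comparing from start:
  Pos 0: 's' == 's'
  Pos 1: 'h' != 'i' (stop)
LCP = "s" (length 1)


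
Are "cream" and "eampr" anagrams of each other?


Word 1: "cream" → sorted: acemr
Word 2: "eampr" → sorted: aempr
Same letters? acemr != aempr
Anagram = No


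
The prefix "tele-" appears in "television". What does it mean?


Prefix: tele-
As in: television -> tele- + vision
Meaning = distant


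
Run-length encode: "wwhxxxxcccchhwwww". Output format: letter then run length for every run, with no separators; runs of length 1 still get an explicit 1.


String: "wwhxxxxcccchhwwww"
Scanning for consecutive runs:
  'w' x 2
  'h' x 1
  'x' x 4
  'c' x 4
  'h' x 2
  'w' x 4
RLE = "w2h1x4c4h2w4"


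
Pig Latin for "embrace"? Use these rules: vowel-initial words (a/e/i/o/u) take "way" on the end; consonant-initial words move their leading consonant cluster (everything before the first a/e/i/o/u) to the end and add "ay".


Word: "embrace"
Starts with vowel → add 'way'
Pig Latin = "embraceway"


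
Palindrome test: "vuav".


Word: "vuav"
Reversed: "vauv"
Forward == Backward? vuav != vauv
Palindrome = No


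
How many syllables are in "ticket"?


Word: "ticket"
Syllable breakdown: tick-et
Counting: 2 parts
= 2 syllables


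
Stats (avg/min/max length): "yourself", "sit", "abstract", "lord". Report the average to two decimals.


Lengths: "yourself"=8, "sit"=3, "abstract"=8, "lord"=4
Sum = 23, Count = 4
Average = 23/4 = 5.75
= avg=5.75, min=3, max=8


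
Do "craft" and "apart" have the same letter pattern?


Pattern of "craft": [0, 1, 2, 3, 4]
Pattern of "apart": [0, 1, 0, 2, 3]
Patterns do not match
Same pattern = No


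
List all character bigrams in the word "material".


Word: "material" (length 8)
Number of bigrams = 8 - 2 + 1 = 7
  Position 0: "ma"
  Position 1: "at"
  Position 2: "te"
  Position 3: "er"
  Position 4: "ri"
  Position 5: "ia"
  Position 6: "al"
Bigrams = "ma", "at", "te", "er", "ri", "ia", "al"


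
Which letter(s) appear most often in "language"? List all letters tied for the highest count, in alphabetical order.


Word: "language"
Letter counts:
  'a': 2
  'e': 1
  'g': 2
  'l': 1
  'n': 1
  'u': 1
Maximum count = 2
Most frequent = 'a', 'g' (2 times each)


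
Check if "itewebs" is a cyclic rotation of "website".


Word: "website", Candidate: "itewebs"
Method: check if candidate is substring of word+word
"websitewebsite" contains "itewebs"? Yes
Is rotation = Yes


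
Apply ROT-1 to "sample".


Word: "sample"
Shift: 1
Each letter → (letter + shift) mod 26:
  's' (18) + 1 = 19 → 't'
  'a' (0) + 1 = 1 → 'b'
  'm' (12) + 1 = 13 → 'n'
  'p' (15) + 1 = 16 → 'q'
  'l' (11) + 1 = 12 → 'm'
  'e' (4) + 1 = 5 → 'f'
Result = "tbnqmf"


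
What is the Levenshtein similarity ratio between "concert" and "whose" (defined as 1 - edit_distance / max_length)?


Word 1: "concert" (length 7)
Word 2: "whose" (length 5)
One optimal edit sequence:
  1. substitute 'c' -> 'w'  (+1)
  2. substitute 'o' -> 'h'  (+1)
  3. substitute 'n' -> 'o'  (+1)
  4. substitute 'c' -> 's'  (+1)
  5. keep 'e'
  6. delete 'r'  (+1)
  7. delete 't'  (+1)
Edit distance = 6
Max length = max(7, 5) = 7
Similarity = 1 - 6/7
= 0.1429


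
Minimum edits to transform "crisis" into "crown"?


Word 1: "crisis" (length 6)
Word 2: "crown" (length 5)
One optimal edit sequence (insert/delete/substitute each cost 1):
  1. keep 'c'
  2. keep 'r'
  3. delete 'i'  (+1)
  4. substitute 's' -> 'o'  (+1)
  5. substitute 'i' -> 'w'  (+1)
  6. substitute 's' -> 'n'  (+1)
Total edit operations: 4
Edit distance = 4


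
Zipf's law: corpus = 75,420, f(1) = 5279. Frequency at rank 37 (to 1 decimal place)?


Zipf's law: f(r) = f(1) / r
f(1) = 5279
f(37) = 5279 / 37
= 142.7 occurrences


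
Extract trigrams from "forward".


Word: "forward" (length 7)
Number of trigrams = 7 - 3 + 1 = 5
  Position 0: "for"
  Position 1: "orw"
  Position 2: "rwa"
  Position 3: "war"
  Position 4: "ard"
Trigrams = "for", "orw", "rwa", "war", "ard"


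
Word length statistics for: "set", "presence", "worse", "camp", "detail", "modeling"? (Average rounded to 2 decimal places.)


Lengths: "set"=3, "presence"=8, "worse"=5, "camp"=4, "detail"=6, "modeling"=8
Sum = 34, Count = 6
Average = 34/6 = 5.67
= avg=5.67, min=3, max=8


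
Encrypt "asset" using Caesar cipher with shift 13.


Word: "asset"
Shift: 13
Each letter → (letter + shift) mod 26:
  'a' (0) + 13 = 13 → 'n'
  's' (18) + 13 = 5 → 'f'
  's' (18) + 13 = 5 → 'f'
  'e' (4) + 13 = 17 → 'r'
  't' (19) + 13 = 6 → 'g'
Result = "nffrg"


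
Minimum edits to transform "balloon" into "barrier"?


Word 1: "balloon" (length 7)
Word 2: "barrier" (length 7)
One optimal edit sequence (insert/delete/substitute each cost 1):
  1. keep 'b'
  2. keep 'a'
  3. substitute 'l' -> 'r'  (+1)
  4. substitute 'l' -> 'r'  (+1)
  5. substitute 'o' -> 'i'  (+1)
  6. substitute 'o' -> 'e'  (+1)
  7. substitute 'n' -> 'r'  (+1)
Total edit operations: 5
Edit distance = 5


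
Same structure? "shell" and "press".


Pattern of "shell": [0, 1, 2, 3, 3]
Pattern of "press": [0, 1, 2, 3, 3]
Patterns match
Same pattern = Yes


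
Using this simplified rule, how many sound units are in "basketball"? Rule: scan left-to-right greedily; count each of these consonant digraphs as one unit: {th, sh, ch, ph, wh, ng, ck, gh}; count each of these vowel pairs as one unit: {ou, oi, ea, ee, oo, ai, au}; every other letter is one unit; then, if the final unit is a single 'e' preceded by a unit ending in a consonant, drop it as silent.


Word: "basketball" (10 letters)
Left-to-right scan:
  1. 'b' (letter)
  2. 'a' (letter)
  3. 's' (letter)
  4. 'k' (letter)
  5. 'e' (letter)
  6. 't' (letter)
  7. 'b' (letter)
  8. 'a' (letter)
  9. 'l' (letter)
  10. 'l' (letter)
Units from scan: 10
Sound units = 10 units


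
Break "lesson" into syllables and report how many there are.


Word: "lesson"
Syllable breakdown: les / son
Counting: 2 parts
= 2 syllables


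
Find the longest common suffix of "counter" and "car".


Word 1: "counter"
Word 2: "car"
Comparing from end:
  Pos -1: 'r' == 'r'
  Pos -2: 'e' != 'a' (stop)
LCS = "r" (length 1)


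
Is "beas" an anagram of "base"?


Word 1: "base" → sorted: abes
Word 2: "beas" → sorted: abes
Same letters? abes == abes
Anagram = Yes


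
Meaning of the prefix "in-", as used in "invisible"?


Prefix: in-
As in: invisible -> in- + visible
Meaning = not / into


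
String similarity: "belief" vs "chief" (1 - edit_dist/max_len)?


Word 1: "belief" (length 6)
Word 2: "chief" (length 5)
One optimal edit sequence:
  1. delete 'b'  (+1)
  2. substitute 'e' -> 'c'  (+1)
  3. substitute 'l' -> 'h'  (+1)
  4. keep 'i'
  5. keep 'e'
  6. keep 'f'
Edit distance = 3
Max length = max(6, 5) = 6
Similarity = 1 - 3/6
= 0.5000


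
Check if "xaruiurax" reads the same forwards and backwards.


Word: "xaruiurax"
Reversed: "xaruiurax"
Forward == Backward? xaruiurax == xaruiurax
Palindrome = Yes


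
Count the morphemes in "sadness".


Word: "sadness"
Morphemes: sad / -ness
Each morpheme carries meaning
= 2 morphemes


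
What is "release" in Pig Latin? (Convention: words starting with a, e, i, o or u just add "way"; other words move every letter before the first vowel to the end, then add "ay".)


Word: "release"
Starts with consonant(s) → move to end, add 'ay'
Consonant cluster: "r"
Pig Latin = "eleaseray"


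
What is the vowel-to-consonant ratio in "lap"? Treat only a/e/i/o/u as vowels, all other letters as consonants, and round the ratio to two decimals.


Word: "lap"
Vowels (a,e,i,o,u): 1
Consonants: 2
Ratio = 1/2
= 0.50


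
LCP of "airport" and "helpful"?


Word 1: "airport"
Word 2: "helpful"
Comparing from start:
  Pos 0: 'a' != 'h' (stop)
LCP = "" (length 0)


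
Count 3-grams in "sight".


Word: "sight" (length 5)
Number of 3-grams = length - 3 + 1 = 5 - 3 + 1
= 3


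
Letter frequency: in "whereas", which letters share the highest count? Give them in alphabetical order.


Word: "whereas"
Letter counts:
  'a': 1
  'e': 2
  'h': 1
  'r': 1
  's': 1
  'w': 1
Maximum count = 2
Most frequent = 'e' (2 times each)


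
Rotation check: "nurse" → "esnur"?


Word: "nurse", Candidate: "esnur"
Method: check if candidate is substring of word+word
"nursenurse" contains "esnur"? No
Is rotation = No


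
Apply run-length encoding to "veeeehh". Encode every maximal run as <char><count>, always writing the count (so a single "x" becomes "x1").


String: "veeeehh"
Scanning for consecutive runs:
  'v' x 1
  'e' x 4
  'h' x 2
RLE = "v1e4h2"


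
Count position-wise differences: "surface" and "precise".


Comparing character by character (same length = 7):
  Pos 0: 's' vs 'p' !=
  Pos 1: 'u' vs 'r' !=
  Pos 2: 'r' vs 'e' !=
  Pos 3: 'f' vs 'c' !=
  Pos 4: 'a' vs 'i' !=
  Pos 5: 'c' vs 's' !=
  Pos 6: 'e' vs 'e' =
Hamming distance = 6


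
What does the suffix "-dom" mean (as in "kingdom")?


Suffix: -dom
Example: kingdom = king + -dom
Meaning = state / realm


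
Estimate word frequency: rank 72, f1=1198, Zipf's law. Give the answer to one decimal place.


Zipf's law: f(r) = f(1) / r
f(1) = 1198
f(72) = 1198 / 72
= 16.6 occurrences


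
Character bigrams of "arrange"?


Word: "arrange" (length 7)
Number of bigrams = 7 - 2 + 1 = 6
  Position 0: "ar"
  Position 1: "rr"
  Position 2: "ra"
  Position 3: "an"
  Position 4: "ng"
  Position 5: "ge"
Bigrams = "ar", "rr", "ra", "an", "ng", "ge"


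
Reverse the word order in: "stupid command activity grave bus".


Original: "stupid command activity grave bus"
Words (1..n): stupid | command | activity | grave | bus
Reversed (n..1): bus | grave | activity | command | stupid
Result = "bus grave activity command stupid"


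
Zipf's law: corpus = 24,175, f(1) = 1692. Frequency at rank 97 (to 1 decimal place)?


Zipf's law: f(r) = f(1) / r
f(1) = 1692
f(97) = 1692 / 97
= 17.4 occurrences


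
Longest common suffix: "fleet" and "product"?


Word 1: "fleet"
Word 2: "product"
Comparing from end:
  Pos -1: 't' == 't'
  Pos -2: 'e' != 'c' (stop)
LCS = "t" (length 1)


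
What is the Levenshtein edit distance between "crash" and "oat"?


Word 1: "crash" (length 5)
Word 2: "oat" (length 3)
One optimal edit sequence (insert/delete/substitute each cost 1):
  1. delete 'c'  (+1)
  2. substitute 'r' -> 'o'  (+1)
  3. keep 'a'
  4. delete 's'  (+1)
  5. substitute 'h' -> 't'  (+1)
Total edit operations: 4
Edit distance = 4


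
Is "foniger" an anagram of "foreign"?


Word 1: "foreign" → sorted: efginor
Word 2: "foniger" → sorted: efginor
Same letters? efginor == efginor
Anagram = Yes


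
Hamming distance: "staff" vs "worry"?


Comparing character by character (same length = 5):
  Pos 0: 's' vs 'w' !=
  Pos 1: 't' vs 'o' !=
  Pos 2: 'a' vs 'r' !=
  Pos 3: 'f' vs 'r' !=
  Pos 4: 'f' vs 'y' !=
Hamming distance = 5


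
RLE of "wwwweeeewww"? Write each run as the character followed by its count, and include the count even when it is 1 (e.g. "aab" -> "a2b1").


String: "wwwweeeewww"
Scanning for consecutive runs:
  'w' x 4
  'e' x 4
  'w' x 3
RLE = "w4e4w3"


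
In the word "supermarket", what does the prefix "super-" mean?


Prefix: super-
Example: supermarket = super- + market
Meaning = above / beyond


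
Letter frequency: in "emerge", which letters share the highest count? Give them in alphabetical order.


Word: "emerge"
Letter counts:
  'e': 3
  'g': 1
  'm': 1
  'r': 1
Maximum count = 3
Most frequent = 'e' (3 times each)


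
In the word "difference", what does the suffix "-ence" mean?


Suffix: -ence
Example: difference (differ + -ence)
Meaning = state of


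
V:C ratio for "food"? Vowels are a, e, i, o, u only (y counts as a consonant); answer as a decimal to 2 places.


Word: "food"
Vowels (a,e,i,o,u): 2
Consonants: 2
Ratio = 2/2
= 1.00


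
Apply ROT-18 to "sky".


Word: "sky"
Shift: 18
Each letter → (letter + shift) mod 26:
  's' (18) + 18 = 10 → 'k'
  'k' (10) + 18 = 2 → 'c'
  'y' (24) + 18 = 16 → 'q'
Result = "kcq"


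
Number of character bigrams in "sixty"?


Word: "sixty" (length 5)
Number of 2-grams = length - 2 + 1 = 5 - 2 + 1
= 4


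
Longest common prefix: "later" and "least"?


Word 1: "later"
Word 2: "least"
Comparing from start:
  Pos 0: 'l' == 'l'
  Pos 1: 'a' != 'e' (stop)
LCP = "l" (length 1)


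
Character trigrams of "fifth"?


Word: "fifth" (length 5)
Number of trigrams = 5 - 3 + 1 = 3
  Position 0: "fif"
  Position 1: "ift"
  Position 2: "fth"
Trigrams = "fif", "ift", "fth"


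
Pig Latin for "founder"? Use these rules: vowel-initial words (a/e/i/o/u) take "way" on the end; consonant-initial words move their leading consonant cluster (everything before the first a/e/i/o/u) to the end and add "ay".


Word: "founder"
Starts with consonant(s) → move to end, add 'ay'
Consonant cluster: "f"
Pig Latin = "ounderfay"


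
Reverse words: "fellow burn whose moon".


Original: "fellow burn whose moon"
Words (1..n): fellow | burn | whose | moon
Reversed (n..1): moon | whose | burn | fellow
Result = "moon whose burn fellow"


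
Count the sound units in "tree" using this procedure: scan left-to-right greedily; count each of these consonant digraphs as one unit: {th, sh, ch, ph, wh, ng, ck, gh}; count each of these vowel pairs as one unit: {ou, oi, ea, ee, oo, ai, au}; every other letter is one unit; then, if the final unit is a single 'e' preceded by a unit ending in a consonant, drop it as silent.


Word: "tree" (4 letters)
Left-to-right scan:
  1. 't' (letter)
  2. 'r' (letter)
  3. 'ee' (vowel-pair)
Units from scan: 3
Sound units = 3 units


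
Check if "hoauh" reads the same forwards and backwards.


Word: "hoauh"
Reversed: "huaoh"
Forward == Backward? hoauh != huaoh
Palindrome = No


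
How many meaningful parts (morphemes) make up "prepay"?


Word: "prepay"
Morphemes: pre- / pay
Each morpheme carries meaning
= 2 morphemes


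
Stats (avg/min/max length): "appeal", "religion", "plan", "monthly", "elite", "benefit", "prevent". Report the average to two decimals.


Lengths: "appeal"=6, "religion"=8, "plan"=4, "monthly"=7, "elite"=5, "benefit"=7, "prevent"=7
Sum = 44, Count = 7
Average = 44/7 = 6.29
= avg=6.29, min=4, max=8


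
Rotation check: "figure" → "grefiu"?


Word: "figure", Candidate: "grefiu"
Method: check if candidate is substring of word+word
"figurefigure" contains "grefiu"? No
Is rotation = No


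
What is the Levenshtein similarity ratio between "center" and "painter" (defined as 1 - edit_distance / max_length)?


Word 1: "center" (length 6)
Word 2: "painter" (length 7)
One optimal edit sequence:
  1. insert 'p'  (+1)
  2. substitute 'c' -> 'a'  (+1)
  3. substitute 'e' -> 'i'  (+1)
  4. keep 'n'
  5. keep 't'
  6. keep 'e'
  7. keep 'r'
Edit distance = 3
Max length = max(6, 7) = 7
Similarity = 1 - 3/7
= 0.5714


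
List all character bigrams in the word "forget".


Word: "forget" (length 6)
Number of bigrams = 6 - 2 + 1 = 5
  Position 0: "fo"
  Position 1: "or"
  Position 2: "rg"
  Position 3: "ge"
  Position 4: "et"
Bigrams = "fo", "or", "rg", "ge", "et"


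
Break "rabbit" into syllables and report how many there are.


Word: "rabbit"
Syllable breakdown: rab / bit
Counting: 2 parts
= 2 syllables


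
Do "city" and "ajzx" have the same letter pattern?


Pattern of "city": [0, 1, 2, 3]
Pattern of "ajzx": [0, 1, 2, 3]
Patterns match
Same pattern = Yes


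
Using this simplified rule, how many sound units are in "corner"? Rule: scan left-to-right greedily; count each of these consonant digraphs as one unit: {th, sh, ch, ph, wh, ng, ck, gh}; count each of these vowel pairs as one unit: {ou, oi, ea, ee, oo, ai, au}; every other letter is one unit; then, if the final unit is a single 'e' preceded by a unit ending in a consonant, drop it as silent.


Word: "corner" (6 letters)
Left-to-right scan:
  (1) 'c' (letter)
  (2) 'o' (letter)
  (3) 'r' (letter)
  (4) 'n' (letter)
  (5) 'e' (letter)
  (6) 'r' (letter)
Units from scan: 6
Sound units = 6 units


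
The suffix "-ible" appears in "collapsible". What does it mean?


Suffix: -ible
Example: collapsible (collapse + -ible, with a spelling change)
Meaning = capable of


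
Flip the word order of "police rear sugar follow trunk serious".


Original: "police rear sugar follow trunk serious"
Words (1..n): police | rear | sugar | follow | trunk | serious
Reversed (n..1): serious | trunk | follow | sugar | rear | police
Result = "serious trunk follow sugar rear police"


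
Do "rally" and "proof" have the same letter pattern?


Pattern of "rally": [0, 1, 2, 2, 3]
Pattern of "proof": [0, 1, 2, 2, 3]
Patterns match
Same pattern = Yes


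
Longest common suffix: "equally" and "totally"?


Word 1: "equally"
Word 2: "totally"
Comparing from end:
  Pos -1: 'y' == 'y'
  Pos -2: 'l' == 'l'
  Pos -3: 'l' == 'l'
  Pos -4: 'a' == 'a'
  Pos -5: 'u' != 't' (stop)
LCS = "ally" (length 4)


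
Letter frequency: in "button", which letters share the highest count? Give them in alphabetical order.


Word: "button"
Letter counts:
  'b': 1
  'n': 1
  'o': 1
  't': 2
  'u': 1
Maximum count = 2
Most frequent = 't' (2 times each)


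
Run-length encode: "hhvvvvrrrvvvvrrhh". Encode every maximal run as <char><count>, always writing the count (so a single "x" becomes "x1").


String: "hhvvvvrrrvvvvrrhh"
Scanning for consecutive runs:
  'h' x 2
  'v' x 4
  'r' x 3
  'v' x 4
  'r' x 2
  'h' x 2
RLE = "h2v4r3v4r2h2"


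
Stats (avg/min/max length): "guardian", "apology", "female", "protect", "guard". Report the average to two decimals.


Lengths: "guardian"=8, "apology"=7, "female"=6, "protect"=7, "guard"=5
Sum = 33, Count = 5
Average = 33/5 = 6.60
= avg=6.60, min=5, max=8


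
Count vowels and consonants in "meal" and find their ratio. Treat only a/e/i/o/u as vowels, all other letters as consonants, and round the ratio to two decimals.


Word: "meal"
Vowels (a,e,i,o,u): 2
Consonants: 2
Ratio = 2/2
= 1.00


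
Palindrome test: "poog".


Word: "poog"
Reversed: "goop"
Forward == Backward? poog != goop
Palindrome = No


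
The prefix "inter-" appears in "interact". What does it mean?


Prefix: inter-
Example: interact = inter- + act
Meaning = between


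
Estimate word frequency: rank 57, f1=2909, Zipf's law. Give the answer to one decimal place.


Zipf's law: f(r) = f(1) / r
f(1) = 2909
f(57) = 2909 / 57
= 51.0 occurrences


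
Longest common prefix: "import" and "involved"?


Word 1: "import"
Word 2: "involved"
Comparing from start:
  Pos 0: 'i' == 'i'
  Pos 1: 'm' != 'n' (stop)
LCP = "i" (length 1)


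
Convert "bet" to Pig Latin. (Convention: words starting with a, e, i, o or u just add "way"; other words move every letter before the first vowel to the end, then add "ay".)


Word: "bet"
Starts with consonant(s) → move to end, add 'ay'
Consonant cluster: "b"
Pig Latin = "etbay"


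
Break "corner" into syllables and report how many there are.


Word: "corner"
Syllable breakdown: cor-ner
Counting: 2 parts
= 2 syllables


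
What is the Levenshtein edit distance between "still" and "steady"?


Word 1: "still" (length 5)
Word 2: "steady" (length 6)
One optimal edit sequence (insert/delete/substitute each cost 1):
  1. keep 's'
  2. keep 't'
  3. insert 'e'  (+1)
  4. substitute 'i' -> 'a'  (+1)
  5. substitute 'l' -> 'd'  (+1)
  6. substitute 'l' -> 'y'  (+1)
Total edit operations: 4
Edit distance = 4


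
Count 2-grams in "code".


Word: "code" (length 4)
Number of 2-grams = length - 2 + 1 = 4 - 2 + 1
= 3


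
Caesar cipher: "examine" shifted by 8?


Word: "examine"
Shift: 8
Each letter → (letter + shift) mod 26:
  'e' (4) + 8 = 12 → 'm'
  'x' (23) + 8 = 5 → 'f'
  'a' (0) + 8 = 8 → 'i'
  'm' (12) + 8 = 20 → 'u'
  'i' (8) + 8 = 16 → 'q'
  'n' (13) + 8 = 21 → 'v'
  'e' (4) + 8 = 12 → 'm'
Result = "mfiuqvm"
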